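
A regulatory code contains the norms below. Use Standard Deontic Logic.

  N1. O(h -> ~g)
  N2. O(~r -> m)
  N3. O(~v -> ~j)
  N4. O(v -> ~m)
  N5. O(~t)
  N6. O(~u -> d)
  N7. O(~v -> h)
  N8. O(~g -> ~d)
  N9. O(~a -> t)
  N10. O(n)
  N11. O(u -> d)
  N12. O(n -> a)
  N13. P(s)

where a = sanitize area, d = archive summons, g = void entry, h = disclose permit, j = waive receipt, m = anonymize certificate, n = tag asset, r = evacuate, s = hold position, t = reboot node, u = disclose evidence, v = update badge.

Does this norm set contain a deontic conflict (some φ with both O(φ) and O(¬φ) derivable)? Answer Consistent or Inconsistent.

Premise 9 is O(~a -> t), but O(~a) is not derivable from the premises, so it does not yield O(t).
So O(t) is not derivable, and the apparent clash with O(~t) does not arise.
A world satisfying every obligation exists (e.g. a=true, d=true, g=true, h=false, j=false, m=false, n=true, r=true, s=false, t=false, u=false, v=true); no atom is both obligatory and forbidden, so the set is consistent.

Consistent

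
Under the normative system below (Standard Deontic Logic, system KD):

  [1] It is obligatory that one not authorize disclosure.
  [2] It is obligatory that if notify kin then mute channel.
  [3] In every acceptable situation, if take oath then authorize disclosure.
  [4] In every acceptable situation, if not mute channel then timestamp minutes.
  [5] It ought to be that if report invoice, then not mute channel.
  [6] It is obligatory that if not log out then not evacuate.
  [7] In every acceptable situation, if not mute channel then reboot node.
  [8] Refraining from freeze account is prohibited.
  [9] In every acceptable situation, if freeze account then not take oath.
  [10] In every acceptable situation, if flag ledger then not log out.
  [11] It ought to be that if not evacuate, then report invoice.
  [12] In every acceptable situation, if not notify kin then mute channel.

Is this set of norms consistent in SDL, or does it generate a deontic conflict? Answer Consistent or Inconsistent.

Consistent

Premise 3 is O(take_oath → authorize_disclosure), but O(take_oath) is not derivable from the premises, so it does not yield O(authorize_disclosure).
So O(authorize_disclosure) is not derivable, and the apparent clash with O(¬authorize_disclosure) does not arise.
A world satisfying every obligation exists (e.g. authorize_disclosure=false, evacuate=true, flag_ledger=false, freeze_account=true, log_out=true, mute_channel=true, notify_kin=false, reboot_node=false, report_invoice=false, take_oath=false, timestamp_minutes=false); no atom is both obligatory and forbidden, so the set is consistent.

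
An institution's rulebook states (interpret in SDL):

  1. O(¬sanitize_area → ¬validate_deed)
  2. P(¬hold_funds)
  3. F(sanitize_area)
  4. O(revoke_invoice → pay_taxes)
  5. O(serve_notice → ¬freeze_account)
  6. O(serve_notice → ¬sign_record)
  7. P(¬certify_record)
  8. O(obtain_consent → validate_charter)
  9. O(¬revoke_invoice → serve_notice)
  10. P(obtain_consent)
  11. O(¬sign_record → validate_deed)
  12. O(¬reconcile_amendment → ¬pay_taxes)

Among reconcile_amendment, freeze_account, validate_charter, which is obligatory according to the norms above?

reconcile_amendment

Premise 3 is F(sanitize_area), i.e. O(¬sanitize_area).
Applying K to premise 1 (O(¬sanitize_area → ¬validate_deed)) and O(¬sanitize_area) yields O(¬validate_deed).
Premise 11, O(¬sign_record → validate_deed), contraposes to O(¬validate_deed → sign_record); with O(¬validate_deed) we get O(sign_record).
Premise 6, O(serve_notice → ¬sign_record), contraposes to O(sign_record → ¬serve_notice); with O(sign_record) we get O(¬serve_notice).
The contrapositive of premise 9 (O(¬revoke_invoice → serve_notice)) is O(¬serve_notice → revoke_invoice), and O(¬serve_notice) is already established, so O(revoke_invoice).
From O(revoke_invoice) and premise 4, O(revoke_invoice → pay_taxes), we obtain O(pay_taxes).
The contrapositive of premise 12 (O(¬reconcile_amendment → ¬pay_taxes)) is O(pay_taxes → reconcile_amendment), and O(pay_taxes) is already established, so O(reconcile_amendment).
So O(reconcile_amendment) holds — reconcile_amendment is obligatory. None of the other listed options is made obligatory by any chain of premises.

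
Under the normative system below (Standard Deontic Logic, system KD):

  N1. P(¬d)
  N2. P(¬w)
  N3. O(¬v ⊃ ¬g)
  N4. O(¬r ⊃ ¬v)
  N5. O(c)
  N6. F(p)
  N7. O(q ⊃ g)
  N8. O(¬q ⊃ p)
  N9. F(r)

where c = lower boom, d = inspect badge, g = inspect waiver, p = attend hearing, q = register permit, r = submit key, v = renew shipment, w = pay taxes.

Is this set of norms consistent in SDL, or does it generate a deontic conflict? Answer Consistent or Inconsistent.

Premise 6 is F(p), i.e. O(¬p).
The contrapositive of premise 8 (O(¬q ⊃ p)) is O(¬p ⊃ q), and O(¬p) is already established, so O(q).
From O(q) and premise 7, O(q ⊃ g), we obtain O(g).
Premise 3, O(¬v ⊃ ¬g), contraposes to O(g ⊃ v); with O(g) we get O(v).
Premise 4 is O(¬r ⊃ ¬v); contrapositively O(v ⊃ r). Since O(v) holds, K gives O(r).
But premise 9, F(r), means O(¬r).
We now have both O(r) and O(¬r) — r is simultaneously obligatory and forbidden, violating the D-axiom.

Inconsistent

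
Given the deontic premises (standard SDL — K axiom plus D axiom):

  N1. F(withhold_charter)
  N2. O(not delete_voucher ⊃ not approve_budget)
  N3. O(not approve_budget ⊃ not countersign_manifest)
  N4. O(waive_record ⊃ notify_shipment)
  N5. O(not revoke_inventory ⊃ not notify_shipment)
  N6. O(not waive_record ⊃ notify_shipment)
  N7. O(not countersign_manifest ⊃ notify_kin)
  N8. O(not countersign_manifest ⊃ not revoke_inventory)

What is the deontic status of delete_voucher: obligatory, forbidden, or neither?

Obligatory

Premises 4 and 6 cover both cases: O(waive_record ⊃ notify_shipment) and O(not waive_record ⊃ notify_shipment). Since waive_record ∨ not waive_record is a tautology, O(notify_shipment) follows.
Premise 5, O(not revoke_inventory ⊃ not notify_shipment), contraposes to O(notify_shipment ⊃ revoke_inventory); with O(notify_shipment) we get O(revoke_inventory).
Premise 8 is O(not countersign_manifest ⊃ not revoke_inventory); contrapositively O(revoke_inventory ⊃ countersign_manifest). Since O(revoke_inventory) holds, K gives O(countersign_manifest).
Premise 3, O(not approve_budget ⊃ not countersign_manifest), contraposes to O(countersign_manifest ⊃ approve_budget); with O(countersign_manifest) we get O(approve_budget).
Premise 2, O(not delete_voucher ⊃ not approve_budget), contraposes to O(approve_budget ⊃ delete_voucher); with O(approve_budget) we get O(delete_voucher).
Premises 1, 7 do not contribute to this derivation.
Hence delete_voucher is obligatory.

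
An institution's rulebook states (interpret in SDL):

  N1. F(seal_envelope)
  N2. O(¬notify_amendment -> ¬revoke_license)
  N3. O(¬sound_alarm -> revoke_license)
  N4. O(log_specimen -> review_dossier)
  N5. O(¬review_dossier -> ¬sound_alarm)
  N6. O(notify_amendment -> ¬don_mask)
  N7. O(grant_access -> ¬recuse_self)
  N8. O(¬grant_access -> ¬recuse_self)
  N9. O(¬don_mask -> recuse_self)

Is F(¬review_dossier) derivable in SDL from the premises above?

Yes

By case analysis on grant_access: premise 7 gives O(grant_access -> ¬recuse_self) and premise 8 gives O(¬grant_access -> ¬recuse_self), so O(¬recuse_self) either way.
Premise 9, O(¬don_mask -> recuse_self), contraposes to O(¬recuse_self -> don_mask); with O(¬recuse_self) we get O(don_mask).
Premise 6 is O(notify_amendment -> ¬don_mask); contrapositively O(don_mask -> ¬notify_amendment). Since O(don_mask) holds, K gives O(¬notify_amendment).
From O(¬notify_amendment) and premise 2, O(¬notify_amendment -> ¬revoke_license), we obtain O(¬revoke_license).
Premise 3 is O(¬sound_alarm -> revoke_license); contrapositively O(¬revoke_license -> sound_alarm). Since O(¬revoke_license) holds, K gives O(sound_alarm).
Premise 5 is O(¬review_dossier -> ¬sound_alarm); contrapositively O(sound_alarm -> review_dossier). Since O(sound_alarm) holds, K gives O(review_dossier).
Premises 1, 4 do not contribute to this derivation.
So O(review_dossier) holds, i.e. F(¬review_dossier). The claim follows.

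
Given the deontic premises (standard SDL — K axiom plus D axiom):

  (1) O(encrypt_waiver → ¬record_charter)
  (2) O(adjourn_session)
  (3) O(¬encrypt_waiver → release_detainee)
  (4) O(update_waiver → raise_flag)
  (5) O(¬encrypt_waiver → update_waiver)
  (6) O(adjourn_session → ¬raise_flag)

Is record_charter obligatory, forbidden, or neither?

Forbidden

Premise 2 states O(adjourn_session) outright.
Premise 6 is O(adjourn_session → ¬raise_flag); since O(adjourn_session), deontic closure gives O(¬raise_flag).
The contrapositive of premise 4 (O(update_waiver → raise_flag)) is O(¬raise_flag → ¬update_waiver), and O(¬raise_flag) is already established, so O(¬update_waiver).
Premise 5 is O(¬encrypt_waiver → update_waiver); contrapositively O(¬update_waiver → encrypt_waiver). Since O(¬update_waiver) holds, K gives O(encrypt_waiver).
Premise 1 is O(encrypt_waiver → ¬record_charter); since O(encrypt_waiver), deontic closure gives O(¬record_charter).
Premise 3 does not contribute to this derivation.
Thus O(¬record_charter), which is F(record_charter): record_charter is forbidden.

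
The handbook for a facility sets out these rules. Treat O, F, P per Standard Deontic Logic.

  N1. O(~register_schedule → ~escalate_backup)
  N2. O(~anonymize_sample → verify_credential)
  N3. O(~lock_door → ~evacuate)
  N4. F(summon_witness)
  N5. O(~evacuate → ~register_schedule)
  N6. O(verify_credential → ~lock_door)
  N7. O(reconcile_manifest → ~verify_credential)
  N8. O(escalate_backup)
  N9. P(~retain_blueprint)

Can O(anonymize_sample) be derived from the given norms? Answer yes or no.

Yes

Premise 8 states O(escalate_backup) outright.
Premise 1, O(~register_schedule → ~escalate_backup), contraposes to O(escalate_backup → register_schedule); with O(escalate_backup) we get O(register_schedule).
Premise 5 is O(~evacuate → ~register_schedule); contrapositively O(register_schedule → evacuate). Since O(register_schedule) holds, K gives O(evacuate).
Premise 3, O(~lock_door → ~evacuate), contraposes to O(evacuate → lock_door); with O(evacuate) we get O(lock_door).
Premise 6 is O(verify_credential → ~lock_door); contrapositively O(lock_door → ~verify_credential). Since O(lock_door) holds, K gives O(~verify_credential).
Premise 2, O(~anonymize_sample → verify_credential), contraposes to O(~verify_credential → anonymize_sample); with O(~verify_credential) we get O(anonymize_sample).
Premises 4, 7, 9 do not contribute to this derivation.
So O(anonymize_sample) follows.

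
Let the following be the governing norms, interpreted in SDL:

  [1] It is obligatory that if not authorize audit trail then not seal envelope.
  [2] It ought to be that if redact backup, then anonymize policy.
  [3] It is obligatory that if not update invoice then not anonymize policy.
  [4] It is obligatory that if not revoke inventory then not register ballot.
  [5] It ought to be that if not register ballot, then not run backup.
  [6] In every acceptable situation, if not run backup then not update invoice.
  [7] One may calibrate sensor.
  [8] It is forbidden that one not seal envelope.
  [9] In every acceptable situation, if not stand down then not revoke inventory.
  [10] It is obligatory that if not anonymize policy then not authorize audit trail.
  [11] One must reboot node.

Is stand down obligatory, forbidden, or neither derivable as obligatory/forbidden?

Obligatory

F(¬seal_envelope) at premise 8 means O(seal_envelope).
Premise 1, O(¬authorize_audit_trail → ¬seal_envelope), contraposes to O(seal_envelope → authorize_audit_trail); with O(seal_envelope) we get O(authorize_audit_trail).
The contrapositive of premise 10 (O(¬anonymize_policy → ¬authorize_audit_trail)) is O(authorize_audit_trail → anonymize_policy), and O(authorize_audit_trail) is already established, so O(anonymize_policy).
The contrapositive of premise 3 (O(¬update_invoice → ¬anonymize_policy)) is O(anonymize_policy → update_invoice), and O(anonymize_policy) is already established, so O(update_invoice).
Premise 6, O(¬run_backup → ¬update_invoice), contraposes to O(update_invoice → run_backup); with O(update_invoice) we get O(run_backup).
The contrapositive of premise 5 (O(¬register_ballot → ¬run_backup)) is O(run_backup → register_ballot), and O(run_backup) is already established, so O(register_ballot).
Premise 4 is O(¬revoke_inventory → ¬register_ballot); contrapositively O(register_ballot → revoke_inventory). Since O(register_ballot) holds, K gives O(revoke_inventory).
The contrapositive of premise 9 (O(¬stand_down → ¬revoke_inventory)) is O(revoke_inventory → stand_down), and O(revoke_inventory) is already established, so O(stand_down).
Premises 2, 7, 11 do not contribute to this derivation.
Hence stand_down is obligatory.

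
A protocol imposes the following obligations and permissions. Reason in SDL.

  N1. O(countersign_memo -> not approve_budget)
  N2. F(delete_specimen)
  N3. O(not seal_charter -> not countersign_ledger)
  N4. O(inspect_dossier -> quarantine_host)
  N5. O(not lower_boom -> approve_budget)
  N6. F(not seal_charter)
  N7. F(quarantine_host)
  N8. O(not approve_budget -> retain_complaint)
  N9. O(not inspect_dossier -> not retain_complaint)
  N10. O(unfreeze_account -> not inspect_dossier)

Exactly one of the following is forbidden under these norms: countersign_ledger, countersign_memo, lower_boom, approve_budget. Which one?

countersign_memo

Premise 7, F(quarantine_host), is equivalent to O(not quarantine_host).
The contrapositive of premise 4 (O(inspect_dossier -> quarantine_host)) is O(not quarantine_host -> not inspect_dossier), and O(not quarantine_host) is already established, so O(not inspect_dossier).
Applying K to premise 9 (O(not inspect_dossier -> not retain_complaint)) and O(not inspect_dossier) yields O(not retain_complaint).
Premise 8, O(not approve_budget -> retain_complaint), contraposes to O(not retain_complaint -> approve_budget); with O(not retain_complaint) we get O(approve_budget).
The contrapositive of premise 1 (O(countersign_memo -> not approve_budget)) is O(approve_budget -> not countersign_memo), and O(approve_budget) is already established, so O(not countersign_memo).
So O(not countersign_memo) holds, i.e. countersign_memo is forbidden. None of the other listed options is forbidden under the premises.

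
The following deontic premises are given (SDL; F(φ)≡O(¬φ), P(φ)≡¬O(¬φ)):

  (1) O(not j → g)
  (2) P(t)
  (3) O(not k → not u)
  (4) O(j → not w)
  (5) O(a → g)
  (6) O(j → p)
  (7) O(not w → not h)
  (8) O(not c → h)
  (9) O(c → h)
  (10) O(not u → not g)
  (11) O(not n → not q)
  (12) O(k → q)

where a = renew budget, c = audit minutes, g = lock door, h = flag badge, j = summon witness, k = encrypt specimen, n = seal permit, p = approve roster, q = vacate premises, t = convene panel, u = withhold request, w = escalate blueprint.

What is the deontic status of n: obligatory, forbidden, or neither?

Obligatory

Premises 9 and 8 are O(c → h) and O(not c → h); every ideal world satisfies c or not c, so in either case h holds — hence O(h).
The contrapositive of premise 7 (O(not w → not h)) is O(h → w), and O(h) is already established, so O(w).
Premise 4 is O(j → not w); contrapositively O(w → not j). Since O(w) holds, K gives O(not j).
Applying K to premise 1 (O(not j → g)) and O(not j) yields O(g).
Premise 10 is O(not u → not g); contrapositively O(g → u). Since O(g) holds, K gives O(u).
Premise 3, O(not k → not u), contraposes to O(u → k); with O(u) we get O(k).
Applying K to premise 12 (O(k → q)) and O(k) yields O(q).
Premise 11 is O(not n → not q); contrapositively O(q → n). Since O(q) holds, K gives O(n).
Premises 2, 5, 6 do not contribute to this derivation.
Hence n is obligatory.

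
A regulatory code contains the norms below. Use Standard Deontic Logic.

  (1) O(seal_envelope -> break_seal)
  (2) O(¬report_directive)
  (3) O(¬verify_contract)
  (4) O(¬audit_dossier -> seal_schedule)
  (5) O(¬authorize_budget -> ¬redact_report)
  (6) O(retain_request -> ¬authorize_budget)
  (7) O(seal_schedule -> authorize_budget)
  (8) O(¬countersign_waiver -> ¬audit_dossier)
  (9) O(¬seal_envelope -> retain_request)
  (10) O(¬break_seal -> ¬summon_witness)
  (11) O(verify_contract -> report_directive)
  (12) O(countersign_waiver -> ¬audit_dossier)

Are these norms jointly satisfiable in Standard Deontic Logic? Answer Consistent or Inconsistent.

Premise 11 is O(verify_contract -> report_directive), but O(verify_contract) is not derivable from the premises, so it does not yield O(report_directive).
So O(report_directive) is not derivable, and the apparent clash with O(¬report_directive) does not arise.
A world satisfying every obligation exists (e.g. audit_dossier=false, authorize_budget=true, break_seal=true, countersign_waiver=false, redact_report=false, report_directive=false, retain_request=false, seal_envelope=true, seal_schedule=true, summon_witness=false, verify_contract=false); no atom is both obligatory and forbidden, so the set is consistent.

Consistent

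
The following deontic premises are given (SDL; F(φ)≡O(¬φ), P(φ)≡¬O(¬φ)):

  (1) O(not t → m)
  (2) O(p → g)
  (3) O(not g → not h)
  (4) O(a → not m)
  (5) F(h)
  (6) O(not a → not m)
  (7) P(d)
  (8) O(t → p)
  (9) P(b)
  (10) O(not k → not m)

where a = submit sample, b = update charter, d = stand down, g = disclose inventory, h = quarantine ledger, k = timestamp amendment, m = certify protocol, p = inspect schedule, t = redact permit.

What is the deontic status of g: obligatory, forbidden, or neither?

Premises 4 and 6 cover both cases: O(a → not m) and O(not a → not m). Since a ∨ not a is a tautology, O(not m) follows.
Premise 1, O(not t → m), contraposes to O(not m → t); with O(not m) we get O(t).
With premise 8, O(t → p), the K-axiom yields O(p).
Applying K to premise 2 (O(p → g)) and O(p) yields O(g).
Premises 3, 5, 7, 9, 10 do not contribute to this derivation.
Hence g is obligatory.

Obligatory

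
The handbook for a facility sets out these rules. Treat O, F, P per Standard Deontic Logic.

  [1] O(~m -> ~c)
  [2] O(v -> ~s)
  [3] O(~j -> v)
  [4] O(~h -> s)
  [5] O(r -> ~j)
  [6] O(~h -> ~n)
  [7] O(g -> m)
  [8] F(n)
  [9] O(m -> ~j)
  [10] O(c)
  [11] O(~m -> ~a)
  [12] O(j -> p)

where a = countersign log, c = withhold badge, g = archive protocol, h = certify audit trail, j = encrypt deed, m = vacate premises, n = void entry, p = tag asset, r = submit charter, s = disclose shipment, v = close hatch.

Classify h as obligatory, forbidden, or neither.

From premise 10 we have O(c).
Premise 1, O(~m -> ~c), contraposes to O(c -> m); with O(c) we get O(m).
Applying K to premise 9 (O(m -> ~j)) and O(m) yields O(~j).
Premise 3 is O(~j -> v); since O(~j), deontic closure gives O(v).
Premise 2 is O(v -> ~s); since O(v), deontic closure gives O(~s).
Premise 4, O(~h -> s), contraposes to O(~s -> h); with O(~s) we get O(h).
Premises 5, 6, 7, 8, 11, 12 do not contribute to this derivation.
Hence h is obligatory.

Obligatory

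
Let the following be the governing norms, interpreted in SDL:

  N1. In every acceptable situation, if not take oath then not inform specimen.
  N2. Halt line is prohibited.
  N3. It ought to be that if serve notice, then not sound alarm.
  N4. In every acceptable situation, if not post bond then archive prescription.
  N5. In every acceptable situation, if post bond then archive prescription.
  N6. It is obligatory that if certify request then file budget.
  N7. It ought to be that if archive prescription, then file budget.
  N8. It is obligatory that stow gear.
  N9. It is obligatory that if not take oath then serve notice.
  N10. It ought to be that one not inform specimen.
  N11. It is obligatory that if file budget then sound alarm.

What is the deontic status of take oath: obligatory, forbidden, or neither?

By case analysis on ¬post_bond: premise 4 gives O(¬post_bond → archive_prescription) and premise 5 gives O(post_bond → archive_prescription), so O(archive_prescription) either way.
From O(archive_prescription) and premise 7, O(archive_prescription → file_budget), we obtain O(file_budget).
With premise 11, O(file_budget → sound_alarm), the K-axiom yields O(sound_alarm).
The contrapositive of premise 3 (O(serve_notice → ¬sound_alarm)) is O(sound_alarm → ¬serve_notice), and O(sound_alarm) is already established, so O(¬serve_notice).
Premise 9, O(¬take_oath → serve_notice), contraposes to O(¬serve_notice → take_oath); with O(¬serve_notice) we get O(take_oath).
Premises 1, 2, 6, 8, 10 do not contribute to this derivation.
Hence take_oath is obligatory.

Obligatory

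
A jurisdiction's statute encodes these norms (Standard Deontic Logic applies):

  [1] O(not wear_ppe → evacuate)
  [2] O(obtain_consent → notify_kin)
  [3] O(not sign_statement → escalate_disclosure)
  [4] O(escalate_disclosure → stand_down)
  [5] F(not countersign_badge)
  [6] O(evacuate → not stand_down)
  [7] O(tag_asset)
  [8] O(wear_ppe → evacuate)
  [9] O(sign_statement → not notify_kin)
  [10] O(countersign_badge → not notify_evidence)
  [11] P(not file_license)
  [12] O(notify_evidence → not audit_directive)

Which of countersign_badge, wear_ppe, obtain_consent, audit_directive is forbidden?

obtain_consent

By case analysis on wear_ppe: premise 8 gives O(wear_ppe → evacuate) and premise 1 gives O(not wear_ppe → evacuate), so O(evacuate) either way.
From O(evacuate) and premise 6, O(evacuate → not stand_down), we obtain O(not stand_down).
Premise 4, O(escalate_disclosure → stand_down), contraposes to O(not stand_down → not escalate_disclosure); with O(not stand_down) we get O(not escalate_disclosure).
Premise 3, O(not sign_statement → escalate_disclosure), contraposes to O(not escalate_disclosure → sign_statement); with O(not escalate_disclosure) we get O(sign_statement).
Premise 9 is O(sign_statement → not notify_kin); since O(sign_statement), deontic closure gives O(not notify_kin).
Premise 2, O(obtain_consent → notify_kin), contraposes to O(not notify_kin → not obtain_consent); with O(not notify_kin) we get O(not obtain_consent).
So O(not obtain_consent) holds, i.e. obtain_consent is forbidden. None of the other listed options is forbidden under the premises.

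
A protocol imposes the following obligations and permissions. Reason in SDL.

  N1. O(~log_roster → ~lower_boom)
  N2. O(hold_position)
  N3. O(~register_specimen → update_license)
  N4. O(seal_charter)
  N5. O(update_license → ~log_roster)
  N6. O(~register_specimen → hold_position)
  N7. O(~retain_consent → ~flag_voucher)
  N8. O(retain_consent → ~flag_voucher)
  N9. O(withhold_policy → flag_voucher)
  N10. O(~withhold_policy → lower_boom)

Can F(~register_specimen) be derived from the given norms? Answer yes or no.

Yes

Premises 8 and 7 cover both cases: O(retain_consent → ~flag_voucher) and O(~retain_consent → ~flag_voucher). Since retain_consent ∨ ~retain_consent is a tautology, O(~flag_voucher) follows.
Premise 9 is O(withhold_policy → flag_voucher); contrapositively O(~flag_voucher → ~withhold_policy). Since O(~flag_voucher) holds, K gives O(~withhold_policy).
Premise 10 is O(~withhold_policy → lower_boom); since O(~withhold_policy), deontic closure gives O(lower_boom).
Premise 1, O(~log_roster → ~lower_boom), contraposes to O(lower_boom → log_roster); with O(lower_boom) we get O(log_roster).
Premise 5 is O(update_license → ~log_roster); contrapositively O(log_roster → ~update_license). Since O(log_roster) holds, K gives O(~update_license).
The contrapositive of premise 3 (O(~register_specimen → update_license)) is O(~update_license → register_specimen), and O(~update_license) is already established, so O(register_specimen).
Premises 2, 4, 6 do not contribute to this derivation.
So O(register_specimen) holds, i.e. F(~register_specimen). The claim follows.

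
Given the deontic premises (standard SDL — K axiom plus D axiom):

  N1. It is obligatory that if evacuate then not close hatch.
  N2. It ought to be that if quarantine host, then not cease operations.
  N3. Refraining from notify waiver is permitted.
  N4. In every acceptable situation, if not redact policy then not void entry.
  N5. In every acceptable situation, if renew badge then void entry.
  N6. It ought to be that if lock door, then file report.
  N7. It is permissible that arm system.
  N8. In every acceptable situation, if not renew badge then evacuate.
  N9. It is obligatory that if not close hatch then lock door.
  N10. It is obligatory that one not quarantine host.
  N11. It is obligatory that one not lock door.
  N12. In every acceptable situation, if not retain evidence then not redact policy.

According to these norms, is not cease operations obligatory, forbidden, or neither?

Premise 2 is O(quarantine_host → ¬cease_operations), but O(quarantine_host) is not derivable from the premises, so it does not yield O(¬cease_operations).
No premise or chain of K-axiom applications forces O(¬cease_operations), and none forces O(cease_operations). So ¬cease_operations is neither obligatory nor forbidden under these norms.

Neither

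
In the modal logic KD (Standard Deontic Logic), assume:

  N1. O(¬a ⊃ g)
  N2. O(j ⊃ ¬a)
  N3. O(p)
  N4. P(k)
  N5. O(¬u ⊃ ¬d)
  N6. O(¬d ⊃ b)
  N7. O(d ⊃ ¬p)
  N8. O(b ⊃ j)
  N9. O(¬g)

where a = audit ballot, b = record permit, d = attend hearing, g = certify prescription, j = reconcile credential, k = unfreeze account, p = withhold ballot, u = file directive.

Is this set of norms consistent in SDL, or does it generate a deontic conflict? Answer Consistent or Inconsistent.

Premise 3 states O(p) outright.
Premise 7 is O(d ⊃ ¬p); contrapositively O(p ⊃ ¬d). Since O(p) holds, K gives O(¬d).
Premise 6 is O(¬d ⊃ b); since O(¬d), deontic closure gives O(b).
From O(b) and premise 8, O(b ⊃ j), we obtain O(j).
Premise 2 is O(j ⊃ ¬a); since O(j), deontic closure gives O(¬a).
With premise 1, O(¬a ⊃ g), the K-axiom yields O(g).
But premise 9 directly asserts O(¬g).
We now have both O(g) and O(¬g) — g is simultaneously obligatory and forbidden, violating the D-axiom.

Inconsistent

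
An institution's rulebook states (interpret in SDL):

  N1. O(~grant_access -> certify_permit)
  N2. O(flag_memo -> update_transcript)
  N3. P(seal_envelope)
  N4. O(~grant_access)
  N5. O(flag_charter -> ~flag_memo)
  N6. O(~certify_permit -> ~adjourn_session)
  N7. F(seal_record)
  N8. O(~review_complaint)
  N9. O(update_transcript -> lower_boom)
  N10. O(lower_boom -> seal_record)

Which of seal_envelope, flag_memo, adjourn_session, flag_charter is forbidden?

Premise 7 is F(seal_record), i.e. O(~seal_record).
The contrapositive of premise 10 (O(lower_boom -> seal_record)) is O(~seal_record -> ~lower_boom), and O(~seal_record) is already established, so O(~lower_boom).
Premise 9, O(update_transcript -> lower_boom), contraposes to O(~lower_boom -> ~update_transcript); with O(~lower_boom) we get O(~update_transcript).
Premise 2 is O(flag_memo -> update_transcript); contrapositively O(~update_transcript -> ~flag_memo). Since O(~update_transcript) holds, K gives O(~flag_memo).
So O(~flag_memo) holds, i.e. flag_memo is forbidden. None of the other listed options is forbidden under the premises.

flag_memo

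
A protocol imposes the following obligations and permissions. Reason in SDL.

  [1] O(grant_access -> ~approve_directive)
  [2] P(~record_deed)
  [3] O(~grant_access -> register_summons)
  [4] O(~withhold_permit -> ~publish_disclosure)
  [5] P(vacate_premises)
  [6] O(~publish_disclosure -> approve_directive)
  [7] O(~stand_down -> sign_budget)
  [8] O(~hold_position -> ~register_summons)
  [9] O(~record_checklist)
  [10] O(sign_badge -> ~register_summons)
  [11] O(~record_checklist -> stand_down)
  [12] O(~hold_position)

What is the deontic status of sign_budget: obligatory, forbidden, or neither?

Neither

Premise 7 is O(~stand_down -> sign_budget), but O(~stand_down) is not derivable from the premises, so it does not yield O(sign_budget).
No premise or chain of K-axiom applications forces O(sign_budget), and none forces O(~sign_budget). So sign_budget is neither obligatory nor forbidden under these norms.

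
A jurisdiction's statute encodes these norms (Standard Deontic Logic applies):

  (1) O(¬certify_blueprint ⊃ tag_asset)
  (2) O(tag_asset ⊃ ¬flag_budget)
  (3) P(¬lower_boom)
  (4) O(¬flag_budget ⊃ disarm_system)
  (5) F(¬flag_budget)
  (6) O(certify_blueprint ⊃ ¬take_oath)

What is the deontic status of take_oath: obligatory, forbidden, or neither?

Forbidden

Premise 5, F(¬flag_budget), is equivalent to O(flag_budget).
Premise 2 is O(tag_asset ⊃ ¬flag_budget); contrapositively O(flag_budget ⊃ ¬tag_asset). Since O(flag_budget) holds, K gives O(¬tag_asset).
Premise 1 is O(¬certify_blueprint ⊃ tag_asset); contrapositively O(¬tag_asset ⊃ certify_blueprint). Since O(¬tag_asset) holds, K gives O(certify_blueprint).
With premise 6, O(certify_blueprint ⊃ ¬take_oath), the K-axiom yields O(¬take_oath).
Premises 3, 4 do not contribute to this derivation.
Thus O(¬take_oath), which is F(take_oath): take_oath is forbidden.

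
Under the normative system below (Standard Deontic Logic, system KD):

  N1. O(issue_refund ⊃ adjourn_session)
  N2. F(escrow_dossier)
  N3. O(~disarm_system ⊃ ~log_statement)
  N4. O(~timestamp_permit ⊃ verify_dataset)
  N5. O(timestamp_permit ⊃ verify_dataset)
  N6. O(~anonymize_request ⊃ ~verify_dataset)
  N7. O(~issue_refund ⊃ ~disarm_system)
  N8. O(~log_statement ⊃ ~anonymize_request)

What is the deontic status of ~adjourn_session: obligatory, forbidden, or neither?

Forbidden

By case analysis on timestamp_permit: premise 5 gives O(timestamp_permit ⊃ verify_dataset) and premise 4 gives O(~timestamp_permit ⊃ verify_dataset), so O(verify_dataset) either way.
Premise 6 is O(~anonymize_request ⊃ ~verify_dataset); contrapositively O(verify_dataset ⊃ anonymize_request). Since O(verify_dataset) holds, K gives O(anonymize_request).
Premise 8, O(~log_statement ⊃ ~anonymize_request), contraposes to O(anonymize_request ⊃ log_statement); with O(anonymize_request) we get O(log_statement).
Premise 3, O(~disarm_system ⊃ ~log_statement), contraposes to O(log_statement ⊃ disarm_system); with O(log_statement) we get O(disarm_system).
The contrapositive of premise 7 (O(~issue_refund ⊃ ~disarm_system)) is O(disarm_system ⊃ issue_refund), and O(disarm_system) is already established, so O(issue_refund).
With premise 1, O(issue_refund ⊃ adjourn_session), the K-axiom yields O(adjourn_session).
Premise 2 does not contribute to this derivation.
Thus O(adjourn_session), which is F(~adjourn_session): ~adjourn_session is forbidden.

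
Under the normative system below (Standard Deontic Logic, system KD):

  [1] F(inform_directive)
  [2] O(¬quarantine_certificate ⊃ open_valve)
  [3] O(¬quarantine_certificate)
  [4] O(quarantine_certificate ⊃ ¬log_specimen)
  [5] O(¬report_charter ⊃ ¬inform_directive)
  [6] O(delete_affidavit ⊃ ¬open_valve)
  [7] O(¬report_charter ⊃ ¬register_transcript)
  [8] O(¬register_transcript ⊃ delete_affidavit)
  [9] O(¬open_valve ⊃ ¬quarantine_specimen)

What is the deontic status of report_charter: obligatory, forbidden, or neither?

Obligatory

Premise 3 states O(¬quarantine_certificate) outright.
Premise 2 is O(¬quarantine_certificate ⊃ open_valve); since O(¬quarantine_certificate), deontic closure gives O(open_valve).
Premise 6 is O(delete_affidavit ⊃ ¬open_valve); contrapositively O(open_valve ⊃ ¬delete_affidavit). Since O(open_valve) holds, K gives O(¬delete_affidavit).
The contrapositive of premise 8 (O(¬register_transcript ⊃ delete_affidavit)) is O(¬delete_affidavit ⊃ register_transcript), and O(¬delete_affidavit) is already established, so O(register_transcript).
The contrapositive of premise 7 (O(¬report_charter ⊃ ¬register_transcript)) is O(register_transcript ⊃ report_charter), and O(register_transcript) is already established, so O(report_charter).
Premises 1, 4, 5, 9 do not contribute to this derivation.
Hence report_charter is obligatory.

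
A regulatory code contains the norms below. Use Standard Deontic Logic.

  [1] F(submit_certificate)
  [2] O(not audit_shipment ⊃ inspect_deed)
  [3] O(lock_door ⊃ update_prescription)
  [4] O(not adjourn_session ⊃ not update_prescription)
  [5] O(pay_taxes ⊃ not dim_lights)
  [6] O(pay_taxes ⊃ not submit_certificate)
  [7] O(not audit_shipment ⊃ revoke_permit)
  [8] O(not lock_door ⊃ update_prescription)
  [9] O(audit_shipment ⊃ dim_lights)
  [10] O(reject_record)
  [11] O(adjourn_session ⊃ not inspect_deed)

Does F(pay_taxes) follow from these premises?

Yes

Premises 8 and 3 cover both cases: O(not lock_door ⊃ update_prescription) and O(lock_door ⊃ update_prescription). Since not lock_door ∨ lock_door is a tautology, O(update_prescription) follows.
Premise 4 is O(not adjourn_session ⊃ not update_prescription); contrapositively O(update_prescription ⊃ adjourn_session). Since O(update_prescription) holds, K gives O(adjourn_session).
With premise 11, O(adjourn_session ⊃ not inspect_deed), the K-axiom yields O(not inspect_deed).
The contrapositive of premise 2 (O(not audit_shipment ⊃ inspect_deed)) is O(not inspect_deed ⊃ audit_shipment), and O(not inspect_deed) is already established, so O(audit_shipment).
Applying K to premise 9 (O(audit_shipment ⊃ dim_lights)) and O(audit_shipment) yields O(dim_lights).
Premise 5, O(pay_taxes ⊃ not dim_lights), contraposes to O(dim_lights ⊃ not pay_taxes); with O(dim_lights) we get O(not pay_taxes).
Premises 1, 6, 7, 10 do not contribute to this derivation.
So O(not pay_taxes) holds, i.e. F(pay_taxes). The claim follows.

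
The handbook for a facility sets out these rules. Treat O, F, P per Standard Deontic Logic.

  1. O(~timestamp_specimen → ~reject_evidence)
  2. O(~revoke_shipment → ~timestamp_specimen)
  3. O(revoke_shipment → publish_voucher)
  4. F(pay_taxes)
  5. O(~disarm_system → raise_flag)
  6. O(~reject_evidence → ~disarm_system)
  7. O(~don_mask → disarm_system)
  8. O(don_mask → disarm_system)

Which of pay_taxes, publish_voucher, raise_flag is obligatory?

publish_voucher

Premises 8 and 7 are O(don_mask → disarm_system) and O(~don_mask → disarm_system); every ideal world satisfies don_mask or ~don_mask, so in either case disarm_system holds — hence O(disarm_system).
Premise 6 is O(~reject_evidence → ~disarm_system); contrapositively O(disarm_system → reject_evidence). Since O(disarm_system) holds, K gives O(reject_evidence).
Premise 1, O(~timestamp_specimen → ~reject_evidence), contraposes to O(reject_evidence → timestamp_specimen); with O(reject_evidence) we get O(timestamp_specimen).
Premise 2, O(~revoke_shipment → ~timestamp_specimen), contraposes to O(timestamp_specimen → revoke_shipment); with O(timestamp_specimen) we get O(revoke_shipment).
With premise 3, O(revoke_shipment → publish_voucher), the K-axiom yields O(publish_voucher).
So O(publish_voucher) holds — publish_voucher is obligatory. None of the other listed options is made obligatory by any chain of premises.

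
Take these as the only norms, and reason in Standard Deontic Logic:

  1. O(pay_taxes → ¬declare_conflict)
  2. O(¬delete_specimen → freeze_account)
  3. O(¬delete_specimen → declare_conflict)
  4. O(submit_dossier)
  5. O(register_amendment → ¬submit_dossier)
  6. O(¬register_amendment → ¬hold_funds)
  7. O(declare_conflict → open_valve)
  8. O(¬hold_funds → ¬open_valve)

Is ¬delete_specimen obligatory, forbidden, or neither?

Forbidden

Premise 4 states O(submit_dossier) outright.
Premise 5, O(register_amendment → ¬submit_dossier), contraposes to O(submit_dossier → ¬register_amendment); with O(submit_dossier) we get O(¬register_amendment).
Premise 6 is O(¬register_amendment → ¬hold_funds); since O(¬register_amendment), deontic closure gives O(¬hold_funds).
Premise 8 is O(¬hold_funds → ¬open_valve); since O(¬hold_funds), deontic closure gives O(¬open_valve).
Premise 7 is O(declare_conflict → open_valve); contrapositively O(¬open_valve → ¬declare_conflict). Since O(¬open_valve) holds, K gives O(¬declare_conflict).
The contrapositive of premise 3 (O(¬delete_specimen → declare_conflict)) is O(¬declare_conflict → delete_specimen), and O(¬declare_conflict) is already established, so O(delete_specimen).
Premises 1, 2 do not contribute to this derivation.
Thus O(delete_specimen), which is F(¬delete_specimen): ¬delete_specimen is forbidden.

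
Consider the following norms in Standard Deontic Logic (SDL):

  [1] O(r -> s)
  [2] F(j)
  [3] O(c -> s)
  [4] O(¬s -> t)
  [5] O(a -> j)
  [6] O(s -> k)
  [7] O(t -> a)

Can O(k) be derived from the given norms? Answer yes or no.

Premise 2 is F(j), i.e. O(¬j).
Premise 5, O(a -> j), contraposes to O(¬j -> ¬a); with O(¬j) we get O(¬a).
Premise 7, O(t -> a), contraposes to O(¬a -> ¬t); with O(¬a) we get O(¬t).
Premise 4, O(¬s -> t), contraposes to O(¬t -> s); with O(¬t) we get O(s).
Premise 6 is O(s -> k); since O(s), deontic closure gives O(k).
Premises 1, 3 do not contribute to this derivation.
So O(k) follows.

Yes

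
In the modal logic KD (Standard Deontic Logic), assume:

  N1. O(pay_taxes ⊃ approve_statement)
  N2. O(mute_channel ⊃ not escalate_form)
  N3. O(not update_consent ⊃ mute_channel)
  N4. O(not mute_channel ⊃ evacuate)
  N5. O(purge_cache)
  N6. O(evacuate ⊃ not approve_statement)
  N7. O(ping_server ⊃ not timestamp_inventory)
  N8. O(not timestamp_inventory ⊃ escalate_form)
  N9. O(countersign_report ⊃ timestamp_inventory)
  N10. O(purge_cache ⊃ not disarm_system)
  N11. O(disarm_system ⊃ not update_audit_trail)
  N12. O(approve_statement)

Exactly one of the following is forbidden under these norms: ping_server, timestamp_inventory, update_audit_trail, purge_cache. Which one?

ping_server

Premise 12 states O(approve_statement) outright.
The contrapositive of premise 6 (O(evacuate ⊃ not approve_statement)) is O(approve_statement ⊃ not evacuate), and O(approve_statement) is already established, so O(not evacuate).
Premise 4, O(not mute_channel ⊃ evacuate), contraposes to O(not evacuate ⊃ mute_channel); with O(not evacuate) we get O(mute_channel).
With premise 2, O(mute_channel ⊃ not escalate_form), the K-axiom yields O(not escalate_form).
Premise 8 is O(not timestamp_inventory ⊃ escalate_form); contrapositively O(not escalate_form ⊃ timestamp_inventory). Since O(not escalate_form) holds, K gives O(timestamp_inventory).
Premise 7 is O(ping_server ⊃ not timestamp_inventory); contrapositively O(timestamp_inventory ⊃ not ping_server). Since O(timestamp_inventory) holds, K gives O(not ping_server).
So O(not ping_server) holds, i.e. ping_server is forbidden. None of the other listed options is forbidden under the premises.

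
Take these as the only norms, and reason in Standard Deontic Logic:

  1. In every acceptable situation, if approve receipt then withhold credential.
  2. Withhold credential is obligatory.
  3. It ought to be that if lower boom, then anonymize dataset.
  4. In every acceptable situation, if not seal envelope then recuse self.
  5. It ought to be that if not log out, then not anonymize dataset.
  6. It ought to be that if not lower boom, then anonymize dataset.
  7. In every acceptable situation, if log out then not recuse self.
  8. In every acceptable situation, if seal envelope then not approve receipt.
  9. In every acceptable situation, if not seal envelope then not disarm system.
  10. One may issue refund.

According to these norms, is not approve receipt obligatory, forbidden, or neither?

Obligatory

Premises 3 and 6 cover both cases: O(lower_boom → anonymize_dataset) and O(¬lower_boom → anonymize_dataset). Since lower_boom ∨ ¬lower_boom is a tautology, O(anonymize_dataset) follows.
The contrapositive of premise 5 (O(¬log_out → ¬anonymize_dataset)) is O(anonymize_dataset → log_out), and O(anonymize_dataset) is already established, so O(log_out).
From O(log_out) and premise 7, O(log_out → ¬recuse_self), we obtain O(¬recuse_self).
Premise 4 is O(¬seal_envelope → recuse_self); contrapositively O(¬recuse_self → seal_envelope). Since O(¬recuse_self) holds, K gives O(seal_envelope).
Premise 8 is O(seal_envelope → ¬approve_receipt); since O(seal_envelope), deontic closure gives O(¬approve_receipt).
Premises 1, 2, 9, 10 do not contribute to this derivation.
Hence ¬approve_receipt is obligatory.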